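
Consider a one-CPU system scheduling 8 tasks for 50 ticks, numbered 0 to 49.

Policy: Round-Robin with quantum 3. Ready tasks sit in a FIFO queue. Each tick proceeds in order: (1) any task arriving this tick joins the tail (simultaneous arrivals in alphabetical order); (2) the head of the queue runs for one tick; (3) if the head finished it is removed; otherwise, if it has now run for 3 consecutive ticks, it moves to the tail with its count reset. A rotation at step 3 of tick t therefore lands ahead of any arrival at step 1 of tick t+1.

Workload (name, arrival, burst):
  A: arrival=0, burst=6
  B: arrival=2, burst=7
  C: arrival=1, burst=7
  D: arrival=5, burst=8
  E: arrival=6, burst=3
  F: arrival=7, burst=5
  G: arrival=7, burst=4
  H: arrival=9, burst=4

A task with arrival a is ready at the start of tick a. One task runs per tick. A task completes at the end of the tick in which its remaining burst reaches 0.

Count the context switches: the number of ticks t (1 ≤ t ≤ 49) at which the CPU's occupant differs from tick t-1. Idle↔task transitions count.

context switches = 18

t=0: queue=[A] q_used=0 → run A
t=1: queue=[A,C] q_used=1 → run A
t=2: queue=[A,C,B] q_used=2 → run A
t=3: queue=[C,B,A] q_used=0 → run C
t=4: queue=[C,B,A] q_used=1 → run C
t=5: queue=[C,B,A,D] q_used=2 → run C
t=6: queue=[B,A,D,C,E] q_used=0 → run B
t=7: queue=[B,A,D,C,E,F,G] q_used=1 → run B
t=8: queue=[B,A,D,C,E,F,G] q_used=2 → run B
t=9: queue=[A,D,C,E,F,G,B,H] q_used=0 → run A
t=10: queue=[A,D,C,E,F,G,B,H] q_used=1 → run A
t=11: queue=[A,D,C,E,F,G,B,H] q_used=2 → run A
t=12: queue=[D,C,E,F,G,B,H] q_used=0 → run D
t=13: queue=[D,C,E,F,G,B,H] q_used=1 → run D
t=14: queue=[D,C,E,F,G,B,H] q_used=2 → run D
t=15: queue=[C,E,F,G,B,H,D] q_used=0 → run C
t=16: queue=[C,E,F,G,B,H,D] q_used=1 → run C
t=17: queue=[C,E,F,G,B,H,D] q_used=2 → run C
t=18: queue=[E,F,G,B,H,D,C] q_used=0 → run E
t=19: queue=[E,F,G,B,H,D,C] q_used=1 → run E
t=20: queue=[E,F,G,B,H,D,C] q_used=2 → run E
t=21: queue=[F,G,B,H,D,C] q_used=0 → run F
t=22: queue=[F,G,B,H,D,C] q_used=1 → run F
t=23: queue=[F,G,B,H,D,C] q_used=2 → run F
t=24: queue=[G,B,H,D,C,F] q_used=0 → run G
t=25: queue=[G,B,H,D,C,F] q_used=1 → run G
t=26: queue=[G,B,H,D,C,F] q_used=2 → run G
t=27: queue=[B,H,D,C,F,G] q_used=0 → run B
t=28: queue=[B,H,D,C,F,G] q_used=1 → run B
t=29: queue=[B,H,D,C,F,G] q_used=2 → run B
t=30: queue=[H,D,C,F,G,B] q_used=0 → run H
t=31: queue=[H,D,C,F,G,B] q_used=1 → run H
t=32: queue=[H,D,C,F,G,B] q_used=2 → run H
t=33: queue=[D,C,F,G,B,H] q_used=0 → run D
t=34: queue=[D,C,F,G,B,H] q_used=1 → run D
t=35: queue=[D,C,F,G,B,H] q_used=2 → run D
t=36: queue=[C,F,G,B,H,D] q_used=0 → run C
t=37: queue=[F,G,B,H,D] q_used=0 → run F
t=38: queue=[F,G,B,H,D] q_used=1 → run F
t=39: queue=[G,B,H,D] q_used=0 → run G
t=40: queue=[B,H,D] q_used=0 → run B
t=41: queue=[H,D] q_used=0 → run H
t=42: queue=[D] q_used=0 → run D
t=43: queue=[D] q_used=1 → run D
t=44: (idle)
t=45: (idle)
t=46: (idle)
t=47: (idle)
t=48: (idle)
t=49: (idle)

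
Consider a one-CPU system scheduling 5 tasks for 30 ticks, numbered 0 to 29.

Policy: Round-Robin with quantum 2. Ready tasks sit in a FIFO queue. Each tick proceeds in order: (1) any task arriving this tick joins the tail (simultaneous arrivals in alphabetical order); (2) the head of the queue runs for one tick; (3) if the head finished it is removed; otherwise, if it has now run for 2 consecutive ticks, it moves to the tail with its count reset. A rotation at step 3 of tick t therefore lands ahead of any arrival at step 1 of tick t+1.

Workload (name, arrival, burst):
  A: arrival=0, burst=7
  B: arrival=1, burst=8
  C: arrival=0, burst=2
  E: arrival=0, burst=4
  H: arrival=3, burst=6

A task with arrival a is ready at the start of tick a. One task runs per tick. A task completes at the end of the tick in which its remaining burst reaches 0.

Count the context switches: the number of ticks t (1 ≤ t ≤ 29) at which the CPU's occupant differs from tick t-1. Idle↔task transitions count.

context switches = 14

t=0: queue=[A,C,E] q_used=0 → run A
t=1: queue=[A,C,E,B] q_used=1 → run A
t=2: queue=[C,E,B,A] q_used=0 → run C
t=3: queue=[C,E,B,A,H] q_used=1 → run C
t=4: queue=[E,B,A,H] q_used=0 → run E
t=5: queue=[E,B,A,H] q_used=1 → run E
t=6: queue=[B,A,H,E] q_used=0 → run B
t=7: queue=[B,A,H,E] q_used=1 → run B
t=8: queue=[A,H,E,B] q_used=0 → run A
t=9: queue=[A,H,E,B] q_used=1 → run A
t=10: queue=[H,E,B,A] q_used=0 → run H
t=11: queue=[H,E,B,A] q_used=1 → run H
t=12: queue=[E,B,A,H] q_used=0 → run E
t=13: queue=[E,B,A,H] q_used=1 → run E
t=14: queue=[B,A,H] q_used=0 → run B
t=15: queue=[B,A,H] q_used=1 → run B
t=16: queue=[A,H,B] q_used=0 → run A
t=17: queue=[A,H,B] q_used=1 → run A
t=18: queue=[H,B,A] q_used=0 → run H
t=19: queue=[H,B,A] q_used=1 → run H
t=20: queue=[B,A,H] q_used=0 → run B
t=21: queue=[B,A,H] q_used=1 → run B
t=22: queue=[A,H,B] q_used=0 → run A
t=23: queue=[H,B] q_used=0 → run H
t=24: queue=[H,B] q_used=1 → run H
t=25: queue=[B] q_used=0 → run B
t=26: queue=[B] q_used=1 → run B
t=27: (idle)
t=28: (idle)
t=29: (idle)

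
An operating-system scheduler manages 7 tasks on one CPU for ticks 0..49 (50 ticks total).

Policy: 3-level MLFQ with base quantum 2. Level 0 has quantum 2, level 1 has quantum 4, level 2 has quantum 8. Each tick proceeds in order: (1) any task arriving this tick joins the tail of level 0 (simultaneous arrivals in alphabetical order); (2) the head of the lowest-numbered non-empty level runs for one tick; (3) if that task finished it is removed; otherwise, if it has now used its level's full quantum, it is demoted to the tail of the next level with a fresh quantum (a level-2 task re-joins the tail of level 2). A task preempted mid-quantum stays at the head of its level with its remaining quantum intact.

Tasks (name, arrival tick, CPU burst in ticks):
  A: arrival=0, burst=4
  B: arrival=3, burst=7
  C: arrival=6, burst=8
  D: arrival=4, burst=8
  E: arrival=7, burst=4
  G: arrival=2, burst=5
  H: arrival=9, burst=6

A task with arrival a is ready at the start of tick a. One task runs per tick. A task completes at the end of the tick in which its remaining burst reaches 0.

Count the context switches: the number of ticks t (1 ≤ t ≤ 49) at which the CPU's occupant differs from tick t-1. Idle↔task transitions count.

t=0: L0/L1/L2 = A/-/- → run A
t=1: L0/L1/L2 = A/-/- → run A
t=2: L0/L1/L2 = G/A/- → run G
t=3: L0/L1/L2 = GB/A/- → run G
t=4: L0/L1/L2 = BD/AG/- → run B
t=5: L0/L1/L2 = BD/AG/- → run B
t=6: L0/L1/L2 = DC/AGB/- → run D
t=7: L0/L1/L2 = DCE/AGB/- → run D
t=8: L0/L1/L2 = CE/AGBD/- → run C
t=9: L0/L1/L2 = CEH/AGBD/- → run C
t=10: L0/L1/L2 = EH/AGBDC/- → run E
t=11: L0/L1/L2 = EH/AGBDC/- → run E
t=12: L0/L1/L2 = H/AGBDCE/- → run H
t=13: L0/L1/L2 = H/AGBDCE/- → run H
t=14: L0/L1/L2 = -/AGBDCEH/- → run A
t=15: L0/L1/L2 = -/AGBDCEH/- → run A
t=16: L0/L1/L2 = -/GBDCEH/- → run G
t=17: L0/L1/L2 = -/GBDCEH/- → run G
t=18: L0/L1/L2 = -/GBDCEH/- → run G
t=19: L0/L1/L2 = -/BDCEH/- → run B
t=20: L0/L1/L2 = -/BDCEH/- → run B
t=21: L0/L1/L2 = -/BDCEH/- → run B
t=22: L0/L1/L2 = -/BDCEH/- → run B
t=23: L0/L1/L2 = -/DCEH/B → run D
t=24: L0/L1/L2 = -/DCEH/B → run D
t=25: L0/L1/L2 = -/DCEH/B → run D
t=26: L0/L1/L2 = -/DCEH/B → run D
t=27: L0/L1/L2 = -/CEH/BD → run C
t=28: L0/L1/L2 = -/CEH/BD → run C
t=29: L0/L1/L2 = -/CEH/BD → run C
t=30: L0/L1/L2 = -/CEH/BD → run C
t=31: L0/L1/L2 = -/EH/BDC → run E
t=32: L0/L1/L2 = -/EH/BDC → run E
t=33: L0/L1/L2 = -/H/BDC → run H
t=34: L0/L1/L2 = -/H/BDC → run H
t=35: L0/L1/L2 = -/H/BDC → run H
t=36: L0/L1/L2 = -/H/BDC → run H
t=37: L0/L1/L2 = -/-/BDC → run B
t=38: L0/L1/L2 = -/-/DC → run D
t=39: L0/L1/L2 = -/-/DC → run D
t=40: L0/L1/L2 = -/-/C → run C
t=41: L0/L1/L2 = -/-/C → run C
t=42: (idle)
t=43: (idle)
t=44: (idle)
t=45: (idle)
t=46: (idle)
t=47: (idle)
t=48: (idle)
t=49: (idle)

context switches = 17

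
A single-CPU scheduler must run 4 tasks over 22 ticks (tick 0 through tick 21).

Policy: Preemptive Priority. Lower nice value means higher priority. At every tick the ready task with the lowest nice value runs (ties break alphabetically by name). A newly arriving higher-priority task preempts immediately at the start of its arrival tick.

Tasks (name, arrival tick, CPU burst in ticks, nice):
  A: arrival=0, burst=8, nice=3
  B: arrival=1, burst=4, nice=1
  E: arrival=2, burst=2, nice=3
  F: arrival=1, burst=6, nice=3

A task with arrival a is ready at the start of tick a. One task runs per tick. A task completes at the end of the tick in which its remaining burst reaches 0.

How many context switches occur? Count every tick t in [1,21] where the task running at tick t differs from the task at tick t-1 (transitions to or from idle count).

t=0: ready={A} → run A
t=1: ready={A,B,F} → run B
t=2: ready={A,B,E,F} → run B
t=3: ready={A,B,E,F} → run B
t=4: ready={A,B,E,F} → run B
t=5: ready={A,E,F} → run A
t=6: ready={A,E,F} → run A
t=7: ready={A,E,F} → run A
t=8: ready={A,E,F} → run A
t=9: ready={A,E,F} → run A
t=10: ready={A,E,F} → run A
t=11: ready={A,E,F} → run A
t=12: ready={E,F} → run E
t=13: ready={E,F} → run E
t=14: ready={F} → run F
t=15: ready={F} → run F
t=16: ready={F} → run F
t=17: ready={F} → run F
t=18: ready={F} → run F
t=19: ready={F} → run F
t=20: (idle)
t=21: (idle)

context switches = 5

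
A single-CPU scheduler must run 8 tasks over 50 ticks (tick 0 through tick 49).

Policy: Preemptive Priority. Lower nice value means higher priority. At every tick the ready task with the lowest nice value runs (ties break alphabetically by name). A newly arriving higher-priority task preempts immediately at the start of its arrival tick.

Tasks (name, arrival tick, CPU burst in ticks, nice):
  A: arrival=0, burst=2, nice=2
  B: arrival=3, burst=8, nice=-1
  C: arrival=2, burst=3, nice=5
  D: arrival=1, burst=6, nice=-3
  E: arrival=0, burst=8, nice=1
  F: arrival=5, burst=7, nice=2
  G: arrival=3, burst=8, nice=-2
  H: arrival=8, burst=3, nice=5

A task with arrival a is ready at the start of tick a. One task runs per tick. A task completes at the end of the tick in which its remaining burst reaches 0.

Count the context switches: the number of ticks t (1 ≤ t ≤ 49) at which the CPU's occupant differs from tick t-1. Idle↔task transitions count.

context switches = 9

t=0: ready={A,E} → run E
t=1: ready={A,D,E} → run D
t=2: ready={A,C,D,E} → run D
t=3: ready={A,B,C,D,E,G} → run D
t=4: ready={A,B,C,D,E,G} → run D
t=5: ready={A,B,C,D,E,F,G} → run D
t=6: ready={A,B,C,D,E,F,G} → run D
t=7: ready={A,B,C,E,F,G} → run G
t=8: ready={A,B,C,E,F,G,H} → run G
t=9: ready={A,B,C,E,F,G,H} → run G
t=10: ready={A,B,C,E,F,G,H} → run G
t=11: ready={A,B,C,E,F,G,H} → run G
t=12: ready={A,B,C,E,F,G,H} → run G
t=13: ready={A,B,C,E,F,G,H} → run G
t=14: ready={A,B,C,E,F,G,H} → run G
t=15: ready={A,B,C,E,F,H} → run B
t=16: ready={A,B,C,E,F,H} → run B
t=17: ready={A,B,C,E,F,H} → run B
t=18: ready={A,B,C,E,F,H} → run B
t=19: ready={A,B,C,E,F,H} → run B
t=20: ready={A,B,C,E,F,H} → run B
t=21: ready={A,B,C,E,F,H} → run B
t=22: ready={A,B,C,E,F,H} → run B
t=23: ready={A,C,E,F,H} → run E
t=24: ready={A,C,E,F,H} → run E
t=25: ready={A,C,E,F,H} → run E
t=26: ready={A,C,E,F,H} → run E
t=27: ready={A,C,E,F,H} → run E
t=28: ready={A,C,E,F,H} → run E
t=29: ready={A,C,E,F,H} → run E
t=30: ready={A,C,F,H} → run A
t=31: ready={A,C,F,H} → run A
t=32: ready={C,F,H} → run F
t=33: ready={C,F,H} → run F
t=34: ready={C,F,H} → run F
t=35: ready={C,F,H} → run F
t=36: ready={C,F,H} → run F
t=37: ready={C,F,H} → run F
t=38: ready={C,F,H} → run F
t=39: ready={C,H} → run C
t=40: ready={C,H} → run C
t=41: ready={C,H} → run C
t=42: ready={H} → run H
t=43: ready={H} → run H
t=44: ready={H} → run H
t=45: (idle)
t=46: (idle)
t=47: (idle)
t=48: (idle)
t=49: (idle)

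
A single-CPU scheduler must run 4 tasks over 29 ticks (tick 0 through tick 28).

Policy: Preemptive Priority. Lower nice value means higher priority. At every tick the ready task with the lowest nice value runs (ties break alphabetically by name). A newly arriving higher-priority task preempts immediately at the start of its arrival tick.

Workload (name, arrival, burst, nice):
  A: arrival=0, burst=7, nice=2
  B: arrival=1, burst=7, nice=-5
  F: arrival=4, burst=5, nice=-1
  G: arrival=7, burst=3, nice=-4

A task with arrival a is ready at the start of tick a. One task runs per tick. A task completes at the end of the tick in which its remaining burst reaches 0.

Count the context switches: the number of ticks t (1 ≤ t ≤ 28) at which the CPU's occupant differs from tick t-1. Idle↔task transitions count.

t=0: ready={A} → run A
t=1: ready={A,B} → run B
t=2: ready={A,B} → run B
t=3: ready={A,B} → run B
t=4: ready={A,B,F} → run B
t=5: ready={A,B,F} → run B
t=6: ready={A,B,F} → run B
t=7: ready={A,B,F,G} → run B
t=8: ready={A,F,G} → run G
t=9: ready={A,F,G} → run G
t=10: ready={A,F,G} → run G
t=11: ready={A,F} → run F
t=12: ready={A,F} → run F
t=13: ready={A,F} → run F
t=14: ready={A,F} → run F
t=15: ready={A,F} → run F
t=16: ready={A} → run A
t=17: ready={A} → run A
t=18: ready={A} → run A
t=19: ready={A} → run A
t=20: ready={A} → run A
t=21: ready={A} → run A
t=22: (idle)
t=23: (idle)
t=24: (idle)
t=25: (idle)
t=26: (idle)
t=27: (idle)
t=28: (idle)

context switches = 5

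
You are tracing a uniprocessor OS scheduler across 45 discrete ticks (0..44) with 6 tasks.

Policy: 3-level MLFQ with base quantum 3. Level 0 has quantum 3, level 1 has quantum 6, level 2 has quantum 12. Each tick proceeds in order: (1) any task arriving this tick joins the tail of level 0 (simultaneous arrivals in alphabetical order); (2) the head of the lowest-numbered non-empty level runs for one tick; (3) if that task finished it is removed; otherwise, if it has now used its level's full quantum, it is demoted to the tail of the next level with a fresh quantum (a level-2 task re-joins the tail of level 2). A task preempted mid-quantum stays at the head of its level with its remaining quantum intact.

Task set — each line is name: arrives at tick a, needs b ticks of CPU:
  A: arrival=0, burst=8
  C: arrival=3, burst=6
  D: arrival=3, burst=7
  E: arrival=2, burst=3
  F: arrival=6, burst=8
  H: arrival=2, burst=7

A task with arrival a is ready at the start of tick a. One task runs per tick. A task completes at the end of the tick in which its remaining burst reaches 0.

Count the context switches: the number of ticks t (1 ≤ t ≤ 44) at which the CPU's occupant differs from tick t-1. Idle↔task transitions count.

context switches = 11

t=0: L0/L1/L2 = A/-/- → run A
t=1: L0/L1/L2 = A/-/- → run A
t=2: L0/L1/L2 = AEH/-/- → run A
t=3: L0/L1/L2 = EHCD/A/- → run E
t=4: L0/L1/L2 = EHCD/A/- → run E
t=5: L0/L1/L2 = EHCD/A/- → run E
t=6: L0/L1/L2 = HCDF/A/- → run H
t=7: L0/L1/L2 = HCDF/A/- → run H
t=8: L0/L1/L2 = HCDF/A/- → run H
t=9: L0/L1/L2 = CDF/AH/- → run C
t=10: L0/L1/L2 = CDF/AH/- → run C
t=11: L0/L1/L2 = CDF/AH/- → run C
t=12: L0/L1/L2 = DF/AHC/- → run D
t=13: L0/L1/L2 = DF/AHC/- → run D
t=14: L0/L1/L2 = DF/AHC/- → run D
t=15: L0/L1/L2 = F/AHCD/- → run F
t=16: L0/L1/L2 = F/AHCD/- → run F
t=17: L0/L1/L2 = F/AHCD/- → run F
t=18: L0/L1/L2 = -/AHCDF/- → run A
t=19: L0/L1/L2 = -/AHCDF/- → run A
t=20: L0/L1/L2 = -/AHCDF/- → run A
t=21: L0/L1/L2 = -/AHCDF/- → run A
t=22: L0/L1/L2 = -/AHCDF/- → run A
t=23: L0/L1/L2 = -/HCDF/- → run H
t=24: L0/L1/L2 = -/HCDF/- → run H
t=25: L0/L1/L2 = -/HCDF/- → run H
t=26: L0/L1/L2 = -/HCDF/- → run H
t=27: L0/L1/L2 = -/CDF/- → run C
t=28: L0/L1/L2 = -/CDF/- → run C
t=29: L0/L1/L2 = -/CDF/- → run C
t=30: L0/L1/L2 = -/DF/- → run D
t=31: L0/L1/L2 = -/DF/- → run D
t=32: L0/L1/L2 = -/DF/- → run D
t=33: L0/L1/L2 = -/DF/- → run D
t=34: L0/L1/L2 = -/F/- → run F
t=35: L0/L1/L2 = -/F/- → run F
t=36: L0/L1/L2 = -/F/- → run F
t=37: L0/L1/L2 = -/F/- → run F
t=38: L0/L1/L2 = -/F/- → run F
t=39: (idle)
t=40: (idle)
t=41: (idle)
t=42: (idle)
t=43: (idle)
t=44: (idle)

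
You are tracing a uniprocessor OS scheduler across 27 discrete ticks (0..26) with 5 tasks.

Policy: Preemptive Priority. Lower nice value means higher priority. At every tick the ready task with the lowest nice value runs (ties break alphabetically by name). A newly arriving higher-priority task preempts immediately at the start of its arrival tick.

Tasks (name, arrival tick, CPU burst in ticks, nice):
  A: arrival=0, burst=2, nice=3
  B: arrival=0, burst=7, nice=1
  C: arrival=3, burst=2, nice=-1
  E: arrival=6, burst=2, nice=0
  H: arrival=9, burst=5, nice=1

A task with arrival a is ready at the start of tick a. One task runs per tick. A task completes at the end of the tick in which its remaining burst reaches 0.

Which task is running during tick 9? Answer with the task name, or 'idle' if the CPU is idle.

running at tick 9 = B

t=0: ready={A,B} → run B
t=1: ready={A,B} → run B
t=2: ready={A,B} → run B
t=3: ready={A,B,C} → run C
t=4: ready={A,B,C} → run C
t=5: ready={A,B} → run B
t=6: ready={A,B,E} → run E
t=7: ready={A,B,E} → run E
t=8: ready={A,B} → run B
t=9: ready={A,B,H} → run B
t=10: ready={A,B,H} → run B
t=11: ready={A,H} → run H
t=12: ready={A,H} → run H
t=13: ready={A,H} → run H
t=14: ready={A,H} → run H
t=15: ready={A,H} → run H
t=16: ready={A} → run A
t=17: ready={A} → run A
t=18: (idle)
t=19: (idle)
t=20: (idle)
t=21: (idle)
t=22: (idle)
t=23: (idle)
t=24: (idle)
t=25: (idle)
t=26: (idle)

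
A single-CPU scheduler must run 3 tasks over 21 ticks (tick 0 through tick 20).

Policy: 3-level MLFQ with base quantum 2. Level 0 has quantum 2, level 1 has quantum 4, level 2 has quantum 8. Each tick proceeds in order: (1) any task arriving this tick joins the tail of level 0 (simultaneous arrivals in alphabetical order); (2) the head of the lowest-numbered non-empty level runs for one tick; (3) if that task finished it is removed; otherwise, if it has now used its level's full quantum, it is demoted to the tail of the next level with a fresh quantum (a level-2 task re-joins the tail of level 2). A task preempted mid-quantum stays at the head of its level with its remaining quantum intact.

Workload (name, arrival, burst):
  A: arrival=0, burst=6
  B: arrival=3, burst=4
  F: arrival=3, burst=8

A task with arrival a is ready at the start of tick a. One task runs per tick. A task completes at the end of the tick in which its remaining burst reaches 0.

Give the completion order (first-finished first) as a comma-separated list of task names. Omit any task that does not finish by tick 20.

t=0: L0/L1/L2 = A/-/- → run A
t=1: L0/L1/L2 = A/-/- → run A
t=2: L0/L1/L2 = -/A/- → run A
t=3: L0/L1/L2 = BF/A/- → run B
t=4: L0/L1/L2 = BF/A/- → run B
t=5: L0/L1/L2 = F/AB/- → run F
t=6: L0/L1/L2 = F/AB/- → run F
t=7: L0/L1/L2 = -/ABF/- → run A
t=8: L0/L1/L2 = -/ABF/- → run A
t=9: L0/L1/L2 = -/ABF/- → run A
t=10: L0/L1/L2 = -/BF/- → run B
t=11: L0/L1/L2 = -/BF/- → run B
t=12: L0/L1/L2 = -/F/- → run F
t=13: L0/L1/L2 = -/F/- → run F
t=14: L0/L1/L2 = -/F/- → run F
t=15: L0/L1/L2 = -/F/- → run F
t=16: L0/L1/L2 = -/-/F → run F
t=17: L0/L1/L2 = -/-/F → run F
t=18: (idle)
t=19: (idle)
t=20: (idle)

completion order = A, B, F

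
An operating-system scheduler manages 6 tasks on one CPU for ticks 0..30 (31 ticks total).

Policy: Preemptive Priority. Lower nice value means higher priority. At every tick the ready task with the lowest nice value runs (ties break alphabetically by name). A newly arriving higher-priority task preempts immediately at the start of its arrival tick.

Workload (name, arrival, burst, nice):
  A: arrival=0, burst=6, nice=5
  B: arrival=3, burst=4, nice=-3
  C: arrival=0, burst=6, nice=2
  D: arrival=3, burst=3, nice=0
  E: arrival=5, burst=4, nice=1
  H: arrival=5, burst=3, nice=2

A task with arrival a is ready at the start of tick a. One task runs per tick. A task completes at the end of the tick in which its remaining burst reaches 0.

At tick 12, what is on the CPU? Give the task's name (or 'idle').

running at tick 12 = E

t=0: ready={A,C} → run C
t=1: ready={A,C} → run C
t=2: ready={A,C} → run C
t=3: ready={A,B,C,D} → run B
t=4: ready={A,B,C,D} → run B
t=5: ready={A,B,C,D,E,H} → run B
t=6: ready={A,B,C,D,E,H} → run B
t=7: ready={A,C,D,E,H} → run D
t=8: ready={A,C,D,E,H} → run D
t=9: ready={A,C,D,E,H} → run D
t=10: ready={A,C,E,H} → run E
t=11: ready={A,C,E,H} → run E
t=12: ready={A,C,E,H} → run E
t=13: ready={A,C,E,H} → run E
t=14: ready={A,C,H} → run C
t=15: ready={A,C,H} → run C
t=16: ready={A,C,H} → run C
t=17: ready={A,H} → run H
t=18: ready={A,H} → run H
t=19: ready={A,H} → run H
t=20: ready={A} → run A
t=21: ready={A} → run A
t=22: ready={A} → run A
t=23: ready={A} → run A
t=24: ready={A} → run A
t=25: ready={A} → run A
t=26: (idle)
t=27: (idle)
t=28: (idle)
t=29: (idle)
t=30: (idle)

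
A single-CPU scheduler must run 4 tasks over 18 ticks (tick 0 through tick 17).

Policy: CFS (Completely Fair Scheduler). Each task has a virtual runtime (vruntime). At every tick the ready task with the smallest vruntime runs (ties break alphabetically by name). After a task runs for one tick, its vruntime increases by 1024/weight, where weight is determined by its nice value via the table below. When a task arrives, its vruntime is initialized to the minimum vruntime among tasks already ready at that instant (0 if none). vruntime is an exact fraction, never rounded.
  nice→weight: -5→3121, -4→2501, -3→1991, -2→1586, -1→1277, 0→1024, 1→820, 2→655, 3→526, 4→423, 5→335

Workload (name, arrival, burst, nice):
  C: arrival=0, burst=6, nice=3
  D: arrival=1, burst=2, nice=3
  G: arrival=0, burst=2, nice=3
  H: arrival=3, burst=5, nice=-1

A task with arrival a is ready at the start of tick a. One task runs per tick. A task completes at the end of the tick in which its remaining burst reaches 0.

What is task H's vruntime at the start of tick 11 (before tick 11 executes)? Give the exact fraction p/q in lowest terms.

vruntime(H, start of tick 11) = 1731072/335851

t=0: vr[C=0 G=0] → run C
t=1: vr[C=512/263 D=0 G=0] → run D
t=2: vr[C=512/263 D=512/263 G=0] → run G
t=3: vr[C=512/263 D=512/263 G=512/263 H=512/263] → run C
t=4: vr[C=1024/263 D=512/263 G=512/263 H=512/263] → run D
t=5: vr[C=1024/263 G=512/263 H=512/263] → run G
t=6: vr[C=1024/263 H=512/263] → run H
t=7: vr[C=1024/263 H=923136/335851] → run H
t=8: vr[C=1024/263 H=1192448/335851] → run H
t=9: vr[C=1024/263 H=1461760/335851] → run C
t=10: vr[C=1536/263 H=1461760/335851] → run H
t=11: vr[C=1536/263 H=1731072/335851] → run H
t=12: vr[C=1536/263] → run C
t=13: vr[C=2048/263] → run C
t=14: vr[C=2560/263] → run C
t=15: (idle)
t=16: (idle)
t=17: (idle)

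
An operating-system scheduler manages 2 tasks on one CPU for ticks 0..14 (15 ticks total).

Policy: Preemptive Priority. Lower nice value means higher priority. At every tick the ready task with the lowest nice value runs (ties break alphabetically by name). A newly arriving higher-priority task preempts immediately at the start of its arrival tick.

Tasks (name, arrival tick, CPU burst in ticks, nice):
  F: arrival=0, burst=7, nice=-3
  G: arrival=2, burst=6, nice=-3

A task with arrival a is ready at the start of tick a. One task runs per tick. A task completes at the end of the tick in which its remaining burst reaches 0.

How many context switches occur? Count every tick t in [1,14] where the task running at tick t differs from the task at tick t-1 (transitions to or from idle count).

context switches = 2

t=0: ready={F} → run F
t=1: ready={F} → run F
t=2: ready={F,G} → run F
t=3: ready={F,G} → run F
t=4: ready={F,G} → run F
t=5: ready={F,G} → run F
t=6: ready={F,G} → run F
t=7: ready={G} → run G
t=8: ready={G} → run G
t=9: ready={G} → run G
t=10: ready={G} → run G
t=11: ready={G} → run G
t=12: ready={G} → run G
t=13: (idle)
t=14: (idle)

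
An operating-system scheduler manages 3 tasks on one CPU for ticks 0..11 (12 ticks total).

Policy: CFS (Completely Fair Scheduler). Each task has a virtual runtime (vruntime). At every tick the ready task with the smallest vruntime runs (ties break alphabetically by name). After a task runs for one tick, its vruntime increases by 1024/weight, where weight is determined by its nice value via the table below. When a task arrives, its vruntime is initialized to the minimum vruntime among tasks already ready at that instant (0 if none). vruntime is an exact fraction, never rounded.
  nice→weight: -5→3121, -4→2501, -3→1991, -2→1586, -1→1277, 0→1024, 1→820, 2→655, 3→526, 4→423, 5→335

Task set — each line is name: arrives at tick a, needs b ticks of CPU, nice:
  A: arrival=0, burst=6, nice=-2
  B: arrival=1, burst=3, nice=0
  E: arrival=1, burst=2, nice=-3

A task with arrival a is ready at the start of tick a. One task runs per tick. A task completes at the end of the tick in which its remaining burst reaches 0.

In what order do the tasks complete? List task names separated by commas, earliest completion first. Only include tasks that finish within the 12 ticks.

completion order = E, B, A

t=0: vr[A=0] → run A
t=1: vr[A=512/793 B=512/793 E=512/793] → run A
t=2: vr[A=1024/793 B=512/793 E=512/793] → run B
t=3: vr[A=1024/793 B=1305/793 E=512/793] → run E
t=4: vr[A=1024/793 B=1305/793 E=1831424/1578863] → run E
t=5: vr[A=1024/793 B=1305/793] → run A
t=6: vr[A=1536/793 B=1305/793] → run B
t=7: vr[A=1536/793 B=2098/793] → run A
t=8: vr[A=2048/793 B=2098/793] → run A
t=9: vr[A=2560/793 B=2098/793] → run B
t=10: vr[A=2560/793] → run A
t=11: (idle)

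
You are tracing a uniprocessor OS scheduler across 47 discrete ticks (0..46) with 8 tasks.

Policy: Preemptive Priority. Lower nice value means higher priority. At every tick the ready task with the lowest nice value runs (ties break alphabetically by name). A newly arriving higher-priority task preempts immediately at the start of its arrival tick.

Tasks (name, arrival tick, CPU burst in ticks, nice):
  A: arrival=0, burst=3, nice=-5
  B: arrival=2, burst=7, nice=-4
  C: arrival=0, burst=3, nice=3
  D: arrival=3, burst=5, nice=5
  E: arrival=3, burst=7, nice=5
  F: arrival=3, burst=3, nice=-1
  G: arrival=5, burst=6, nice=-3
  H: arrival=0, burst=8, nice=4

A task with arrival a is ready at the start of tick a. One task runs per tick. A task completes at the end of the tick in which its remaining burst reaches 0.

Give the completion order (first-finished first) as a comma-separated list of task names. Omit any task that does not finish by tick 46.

t=0: ready={A,C,H} → run A
t=1: ready={A,C,H} → run A
t=2: ready={A,B,C,H} → run A
t=3: ready={B,C,D,E,F,H} → run B
t=4: ready={B,C,D,E,F,H} → run B
t=5: ready={B,C,D,E,F,G,H} → run B
t=6: ready={B,C,D,E,F,G,H} → run B
t=7: ready={B,C,D,E,F,G,H} → run B
t=8: ready={B,C,D,E,F,G,H} → run B
t=9: ready={B,C,D,E,F,G,H} → run B
t=10: ready={C,D,E,F,G,H} → run G
t=11: ready={C,D,E,F,G,H} → run G
t=12: ready={C,D,E,F,G,H} → run G
t=13: ready={C,D,E,F,G,H} → run G
t=14: ready={C,D,E,F,G,H} → run G
t=15: ready={C,D,E,F,G,H} → run G
t=16: ready={C,D,E,F,H} → run F
t=17: ready={C,D,E,F,H} → run F
t=18: ready={C,D,E,F,H} → run F
t=19: ready={C,D,E,H} → run C
t=20: ready={C,D,E,H} → run C
t=21: ready={C,D,E,H} → run C
t=22: ready={D,E,H} → run H
t=23: ready={D,E,H} → run H
t=24: ready={D,E,H} → run H
t=25: ready={D,E,H} → run H
t=26: ready={D,E,H} → run H
t=27: ready={D,E,H} → run H
t=28: ready={D,E,H} → run H
t=29: ready={D,E,H} → run H
t=30: ready={D,E} → run D
t=31: ready={D,E} → run D
t=32: ready={D,E} → run D
t=33: ready={D,E} → run D
t=34: ready={D,E} → run D
t=35: ready={E} → run E
t=36: ready={E} → run E
t=37: ready={E} → run E
t=38: ready={E} → run E
t=39: ready={E} → run E
t=40: ready={E} → run E
t=41: ready={E} → run E
t=42: (idle)
t=43: (idle)
t=44: (idle)
t=45: (idle)
t=46: (idle)

completion order = A, B, G, F, C, H, D, E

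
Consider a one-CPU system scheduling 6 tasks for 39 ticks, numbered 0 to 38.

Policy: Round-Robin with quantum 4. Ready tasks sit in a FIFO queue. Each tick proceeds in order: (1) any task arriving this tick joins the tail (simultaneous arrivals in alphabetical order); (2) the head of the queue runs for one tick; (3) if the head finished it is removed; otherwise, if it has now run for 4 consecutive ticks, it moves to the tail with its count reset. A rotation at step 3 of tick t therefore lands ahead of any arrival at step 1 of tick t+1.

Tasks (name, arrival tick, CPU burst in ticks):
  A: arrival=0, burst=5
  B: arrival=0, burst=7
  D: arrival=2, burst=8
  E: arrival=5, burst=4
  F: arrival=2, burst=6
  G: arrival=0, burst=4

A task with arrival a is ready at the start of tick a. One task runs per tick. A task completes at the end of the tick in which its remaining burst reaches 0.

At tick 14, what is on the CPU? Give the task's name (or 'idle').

t=0: queue=[A,B,G] q_used=0 → run A
t=1: queue=[A,B,G] q_used=1 → run A
t=2: queue=[A,B,G,D,F] q_used=2 → run A
t=3: queue=[A,B,G,D,F] q_used=3 → run A
t=4: queue=[B,G,D,F,A] q_used=0 → run B
t=5: queue=[B,G,D,F,A,E] q_used=1 → run B
t=6: queue=[B,G,D,F,A,E] q_used=2 → run B
t=7: queue=[B,G,D,F,A,E] q_used=3 → run B
t=8: queue=[G,D,F,A,E,B] q_used=0 → run G
t=9: queue=[G,D,F,A,E,B] q_used=1 → run G
t=10: queue=[G,D,F,A,E,B] q_used=2 → run G
t=11: queue=[G,D,F,A,E,B] q_used=3 → run G
t=12: queue=[D,F,A,E,B] q_used=0 → run D
t=13: queue=[D,F,A,E,B] q_used=1 → run D
t=14: queue=[D,F,A,E,B] q_used=2 → run D
t=15: queue=[D,F,A,E,B] q_used=3 → run D
t=16: queue=[F,A,E,B,D] q_used=0 → run F
t=17: queue=[F,A,E,B,D] q_used=1 → run F
t=18: queue=[F,A,E,B,D] q_used=2 → run F
t=19: queue=[F,A,E,B,D] q_used=3 → run F
t=20: queue=[A,E,B,D,F] q_used=0 → run A
t=21: queue=[E,B,D,F] q_used=0 → run E
t=22: queue=[E,B,D,F] q_used=1 → run E
t=23: queue=[E,B,D,F] q_used=2 → run E
t=24: queue=[E,B,D,F] q_used=3 → run E
t=25: queue=[B,D,F] q_used=0 → run B
t=26: queue=[B,D,F] q_used=1 → run B
t=27: queue=[B,D,F] q_used=2 → run B
t=28: queue=[D,F] q_used=0 → run D
t=29: queue=[D,F] q_used=1 → run D
t=30: queue=[D,F] q_used=2 → run D
t=31: queue=[D,F] q_used=3 → run D
t=32: queue=[F] q_used=0 → run F
t=33: queue=[F] q_used=1 → run F
t=34: (idle)
t=35: (idle)
t=36: (idle)
t=37: (idle)
t=38: (idle)

running at tick 14 = D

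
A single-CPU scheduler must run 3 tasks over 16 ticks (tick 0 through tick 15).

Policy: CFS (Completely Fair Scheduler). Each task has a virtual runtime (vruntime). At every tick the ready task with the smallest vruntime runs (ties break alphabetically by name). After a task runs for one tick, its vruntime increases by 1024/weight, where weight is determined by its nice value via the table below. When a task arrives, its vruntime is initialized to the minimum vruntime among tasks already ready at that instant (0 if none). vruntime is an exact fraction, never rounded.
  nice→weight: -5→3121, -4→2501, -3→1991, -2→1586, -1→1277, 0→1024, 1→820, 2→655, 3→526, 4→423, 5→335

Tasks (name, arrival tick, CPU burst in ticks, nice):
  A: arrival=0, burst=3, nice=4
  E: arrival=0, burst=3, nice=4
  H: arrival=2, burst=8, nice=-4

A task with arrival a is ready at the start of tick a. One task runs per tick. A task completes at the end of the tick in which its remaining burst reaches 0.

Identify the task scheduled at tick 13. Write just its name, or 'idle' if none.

t=0: vr[A=0 E=0] → run A
t=1: vr[A=1024/423 E=0] → run E
t=2: vr[A=1024/423 E=1024/423 H=1024/423] → run A
t=3: vr[A=2048/423 E=1024/423 H=1024/423] → run E
t=4: vr[A=2048/423 E=2048/423 H=1024/423] → run H
t=5: vr[A=2048/423 E=2048/423 H=2994176/1057923] → run H
t=6: vr[A=2048/423 E=2048/423 H=3427328/1057923] → run H
t=7: vr[A=2048/423 E=2048/423 H=3860480/1057923] → run H
t=8: vr[A=2048/423 E=2048/423 H=4293632/1057923] → run H
t=9: vr[A=2048/423 E=2048/423 H=4726784/1057923] → run H
t=10: vr[A=2048/423 E=2048/423 H=5159936/1057923] → run A
t=11: vr[E=2048/423 H=5159936/1057923] → run E
t=12: vr[H=5159936/1057923] → run H
t=13: vr[H=5593088/1057923] → run H
t=14: (idle)
t=15: (idle)

running at tick 13 = H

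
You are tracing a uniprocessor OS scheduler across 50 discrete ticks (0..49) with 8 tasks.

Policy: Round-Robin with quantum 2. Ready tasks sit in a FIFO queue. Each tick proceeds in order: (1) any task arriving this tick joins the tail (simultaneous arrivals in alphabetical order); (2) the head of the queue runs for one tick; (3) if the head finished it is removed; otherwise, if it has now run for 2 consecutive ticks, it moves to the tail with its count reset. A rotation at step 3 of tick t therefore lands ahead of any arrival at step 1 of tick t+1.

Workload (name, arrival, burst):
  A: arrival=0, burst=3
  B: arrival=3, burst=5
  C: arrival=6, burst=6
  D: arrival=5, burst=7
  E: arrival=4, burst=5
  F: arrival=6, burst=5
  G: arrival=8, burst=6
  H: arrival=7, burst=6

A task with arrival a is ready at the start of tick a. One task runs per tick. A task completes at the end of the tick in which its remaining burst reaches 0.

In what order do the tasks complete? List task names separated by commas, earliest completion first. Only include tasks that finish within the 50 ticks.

completion order = A, B, E, C, F, H, G, D

t=0: queue=[A] q_used=0 → run A
t=1: queue=[A] q_used=1 → run A
t=2: queue=[A] q_used=0 → run A
t=3: queue=[B] q_used=0 → run B
t=4: queue=[B,E] q_used=1 → run B
t=5: queue=[E,B,D] q_used=0 → run E
t=6: queue=[E,B,D,C,F] q_used=1 → run E
t=7: queue=[B,D,C,F,E,H] q_used=0 → run B
t=8: queue=[B,D,C,F,E,H,G] q_used=1 → run B
t=9: queue=[D,C,F,E,H,G,B] q_used=0 → run D
t=10: queue=[D,C,F,E,H,G,B] q_used=1 → run D
t=11: queue=[C,F,E,H,G,B,D] q_used=0 → run C
t=12: queue=[C,F,E,H,G,B,D] q_used=1 → run C
t=13: queue=[F,E,H,G,B,D,C] q_used=0 → run F
t=14: queue=[F,E,H,G,B,D,C] q_used=1 → run F
t=15: queue=[E,H,G,B,D,C,F] q_used=0 → run E
t=16: queue=[E,H,G,B,D,C,F] q_used=1 → run E
t=17: queue=[H,G,B,D,C,F,E] q_used=0 → run H
t=18: queue=[H,G,B,D,C,F,E] q_used=1 → run H
t=19: queue=[G,B,D,C,F,E,H] q_used=0 → run G
t=20: queue=[G,B,D,C,F,E,H] q_used=1 → run G
t=21: queue=[B,D,C,F,E,H,G] q_used=0 → run B
t=22: queue=[D,C,F,E,H,G] q_used=0 → run D
t=23: queue=[D,C,F,E,H,G] q_used=1 → run D
t=24: queue=[C,F,E,H,G,D] q_used=0 → run C
t=25: queue=[C,F,E,H,G,D] q_used=1 → run C
t=26: queue=[F,E,H,G,D,C] q_used=0 → run F
t=27: queue=[F,E,H,G,D,C] q_used=1 → run F
t=28: queue=[E,H,G,D,C,F] q_used=0 → run E
t=29: queue=[H,G,D,C,F] q_used=0 → run H
t=30: queue=[H,G,D,C,F] q_used=1 → run H
t=31: queue=[G,D,C,F,H] q_used=0 → run G
t=32: queue=[G,D,C,F,H] q_used=1 → run G
t=33: queue=[D,C,F,H,G] q_used=0 → run D
t=34: queue=[D,C,F,H,G] q_used=1 → run D
t=35: queue=[C,F,H,G,D] q_used=0 → run C
t=36: queue=[C,F,H,G,D] q_used=1 → run C
t=37: queue=[F,H,G,D] q_used=0 → run F
t=38: queue=[H,G,D] q_used=0 → run H
t=39: queue=[H,G,D] q_used=1 → run H
t=40: queue=[G,D] q_used=0 → run G
t=41: queue=[G,D] q_used=1 → run G
t=42: queue=[D] q_used=0 → run D
t=43: (idle)
t=44: (idle)
t=45: (idle)
t=46: (idle)
t=47: (idle)
t=48: (idle)
t=49: (idle)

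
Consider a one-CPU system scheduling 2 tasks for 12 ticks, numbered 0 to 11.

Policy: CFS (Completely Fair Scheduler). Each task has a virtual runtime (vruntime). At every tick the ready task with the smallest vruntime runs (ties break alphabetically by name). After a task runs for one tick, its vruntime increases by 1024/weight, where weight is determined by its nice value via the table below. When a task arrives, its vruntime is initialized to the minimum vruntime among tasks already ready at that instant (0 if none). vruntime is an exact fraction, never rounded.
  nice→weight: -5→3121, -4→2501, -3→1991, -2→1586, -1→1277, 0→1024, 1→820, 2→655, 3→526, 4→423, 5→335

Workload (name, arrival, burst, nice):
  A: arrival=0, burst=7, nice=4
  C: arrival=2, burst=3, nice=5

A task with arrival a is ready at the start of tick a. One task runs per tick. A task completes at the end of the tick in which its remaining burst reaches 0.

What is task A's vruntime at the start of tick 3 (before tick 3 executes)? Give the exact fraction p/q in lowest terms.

vruntime(A, start of tick 3) = 1024/141

t=0: vr[A=0] → run A
t=1: vr[A=1024/423] → run A
t=2: vr[A=2048/423 C=2048/423] → run A
t=3: vr[A=1024/141 C=2048/423] → run C
t=4: vr[A=1024/141 C=1119232/141705] → run A
t=5: vr[A=4096/423 C=1119232/141705] → run C
t=6: vr[A=4096/423 C=1552384/141705] → run A
t=7: vr[A=5120/423 C=1552384/141705] → run C
t=8: vr[A=5120/423] → run A
t=9: vr[A=2048/141] → run A
t=10: (idle)
t=11: (idle)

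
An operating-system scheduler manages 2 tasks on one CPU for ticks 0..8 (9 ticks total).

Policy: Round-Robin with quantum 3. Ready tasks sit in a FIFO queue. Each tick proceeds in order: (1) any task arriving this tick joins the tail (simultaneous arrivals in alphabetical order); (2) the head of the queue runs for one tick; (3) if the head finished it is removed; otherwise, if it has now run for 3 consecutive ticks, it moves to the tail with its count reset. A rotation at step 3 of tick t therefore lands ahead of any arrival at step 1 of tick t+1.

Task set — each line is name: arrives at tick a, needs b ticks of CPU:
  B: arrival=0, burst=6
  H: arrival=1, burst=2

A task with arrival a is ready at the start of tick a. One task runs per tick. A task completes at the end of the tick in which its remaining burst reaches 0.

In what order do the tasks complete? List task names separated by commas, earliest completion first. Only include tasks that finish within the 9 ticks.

completion order = H, B

t=0: queue=[B] q_used=0 → run B
t=1: queue=[B,H] q_used=1 → run B
t=2: queue=[B,H] q_used=2 → run B
t=3: queue=[H,B] q_used=0 → run H
t=4: queue=[H,B] q_used=1 → run H
t=5: queue=[B] q_used=0 → run B
t=6: queue=[B] q_used=1 → run B
t=7: queue=[B] q_used=2 → run B
t=8: (idle)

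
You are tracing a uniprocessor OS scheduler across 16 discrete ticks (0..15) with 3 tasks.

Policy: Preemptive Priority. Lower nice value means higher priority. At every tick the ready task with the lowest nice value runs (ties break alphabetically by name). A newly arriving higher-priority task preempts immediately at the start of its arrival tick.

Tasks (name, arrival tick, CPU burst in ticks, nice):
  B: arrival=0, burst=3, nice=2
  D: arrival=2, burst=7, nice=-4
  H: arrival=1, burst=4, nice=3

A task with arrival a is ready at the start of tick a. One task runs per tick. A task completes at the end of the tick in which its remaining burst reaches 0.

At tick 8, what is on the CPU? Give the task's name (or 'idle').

t=0: ready={B} → run B
t=1: ready={B,H} → run B
t=2: ready={B,D,H} → run D
t=3: ready={B,D,H} → run D
t=4: ready={B,D,H} → run D
t=5: ready={B,D,H} → run D
t=6: ready={B,D,H} → run D
t=7: ready={B,D,H} → run D
t=8: ready={B,D,H} → run D
t=9: ready={B,H} → run B
t=10: ready={H} → run H
t=11: ready={H} → run H
t=12: ready={H} → run H
t=13: ready={H} → run H
t=14: (idle)
t=15: (idle)

running at tick 8 = D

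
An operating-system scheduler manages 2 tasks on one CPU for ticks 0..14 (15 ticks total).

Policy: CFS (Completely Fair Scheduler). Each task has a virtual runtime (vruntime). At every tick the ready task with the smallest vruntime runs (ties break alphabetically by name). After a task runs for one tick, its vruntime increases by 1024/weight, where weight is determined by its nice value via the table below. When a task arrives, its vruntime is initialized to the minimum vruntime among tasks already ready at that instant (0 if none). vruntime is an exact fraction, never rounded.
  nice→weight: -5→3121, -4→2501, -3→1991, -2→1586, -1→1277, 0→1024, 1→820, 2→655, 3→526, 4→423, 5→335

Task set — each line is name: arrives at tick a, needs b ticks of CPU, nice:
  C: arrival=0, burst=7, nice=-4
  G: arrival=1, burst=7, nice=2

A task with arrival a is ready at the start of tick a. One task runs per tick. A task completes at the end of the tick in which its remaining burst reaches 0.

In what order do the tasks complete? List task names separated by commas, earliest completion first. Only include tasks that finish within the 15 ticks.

t=0: vr[C=0] → run C
t=1: vr[C=1024/2501 G=1024/2501] → run C
t=2: vr[C=2048/2501 G=1024/2501] → run G
t=3: vr[C=2048/2501 G=3231744/1638155] → run C
t=4: vr[C=3072/2501 G=3231744/1638155] → run C
t=5: vr[C=4096/2501 G=3231744/1638155] → run C
t=6: vr[C=5120/2501 G=3231744/1638155] → run G
t=7: vr[C=5120/2501 G=5792768/1638155] → run C
t=8: vr[C=6144/2501 G=5792768/1638155] → run C
t=9: vr[G=5792768/1638155] → run G
t=10: vr[G=8353792/1638155] → run G
t=11: vr[G=10914816/1638155] → run G
t=12: vr[G=2695168/327631] → run G
t=13: vr[G=16036864/1638155] → run G
t=14: (idle)

completion order = C, G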